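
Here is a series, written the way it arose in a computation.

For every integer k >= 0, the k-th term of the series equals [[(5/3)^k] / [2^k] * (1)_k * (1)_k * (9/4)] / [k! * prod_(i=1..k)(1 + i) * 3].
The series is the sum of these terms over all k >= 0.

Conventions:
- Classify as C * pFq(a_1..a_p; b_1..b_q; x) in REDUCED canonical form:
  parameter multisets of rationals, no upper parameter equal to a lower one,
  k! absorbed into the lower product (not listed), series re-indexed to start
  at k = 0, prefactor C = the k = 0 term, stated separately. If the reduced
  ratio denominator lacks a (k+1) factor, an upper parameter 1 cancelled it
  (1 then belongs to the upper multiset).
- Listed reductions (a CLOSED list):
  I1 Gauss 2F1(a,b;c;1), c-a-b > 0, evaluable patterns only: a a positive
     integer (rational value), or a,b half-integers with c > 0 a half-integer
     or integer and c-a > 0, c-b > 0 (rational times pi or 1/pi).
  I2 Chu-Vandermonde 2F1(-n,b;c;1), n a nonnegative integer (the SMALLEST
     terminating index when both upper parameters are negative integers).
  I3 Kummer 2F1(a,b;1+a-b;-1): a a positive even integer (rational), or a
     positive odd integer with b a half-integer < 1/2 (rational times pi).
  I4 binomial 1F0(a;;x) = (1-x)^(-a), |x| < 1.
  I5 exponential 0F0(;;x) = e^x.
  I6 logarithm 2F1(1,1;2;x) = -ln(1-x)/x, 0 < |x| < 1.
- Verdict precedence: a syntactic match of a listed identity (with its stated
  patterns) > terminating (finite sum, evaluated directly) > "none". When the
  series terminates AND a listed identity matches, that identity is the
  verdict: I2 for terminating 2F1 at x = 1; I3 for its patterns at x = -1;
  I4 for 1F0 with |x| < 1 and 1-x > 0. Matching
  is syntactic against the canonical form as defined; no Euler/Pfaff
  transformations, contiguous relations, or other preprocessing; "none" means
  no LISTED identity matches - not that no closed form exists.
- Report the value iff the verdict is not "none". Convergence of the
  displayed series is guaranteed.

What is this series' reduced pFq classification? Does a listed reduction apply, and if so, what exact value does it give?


Prefactor 3/4, argument 5/6: 2F1 with upper {1, 1} over lower {2}. Verdict: logarithm (I6) matches (the logarithm: parameters (1,1;2), x = 5/6). Sum: (-9/10) * ln(1/6).

First insight: t_0 being 3/4, the constant factors (prefactor 3/4) combine into one prefactor.
Consecutive-term ratio: r(k) = (5/6) * (k+1) (k+1) / [(k+2) (k+1)] - rational; roots negated = parameters, x = (5/6), C = 3/4.


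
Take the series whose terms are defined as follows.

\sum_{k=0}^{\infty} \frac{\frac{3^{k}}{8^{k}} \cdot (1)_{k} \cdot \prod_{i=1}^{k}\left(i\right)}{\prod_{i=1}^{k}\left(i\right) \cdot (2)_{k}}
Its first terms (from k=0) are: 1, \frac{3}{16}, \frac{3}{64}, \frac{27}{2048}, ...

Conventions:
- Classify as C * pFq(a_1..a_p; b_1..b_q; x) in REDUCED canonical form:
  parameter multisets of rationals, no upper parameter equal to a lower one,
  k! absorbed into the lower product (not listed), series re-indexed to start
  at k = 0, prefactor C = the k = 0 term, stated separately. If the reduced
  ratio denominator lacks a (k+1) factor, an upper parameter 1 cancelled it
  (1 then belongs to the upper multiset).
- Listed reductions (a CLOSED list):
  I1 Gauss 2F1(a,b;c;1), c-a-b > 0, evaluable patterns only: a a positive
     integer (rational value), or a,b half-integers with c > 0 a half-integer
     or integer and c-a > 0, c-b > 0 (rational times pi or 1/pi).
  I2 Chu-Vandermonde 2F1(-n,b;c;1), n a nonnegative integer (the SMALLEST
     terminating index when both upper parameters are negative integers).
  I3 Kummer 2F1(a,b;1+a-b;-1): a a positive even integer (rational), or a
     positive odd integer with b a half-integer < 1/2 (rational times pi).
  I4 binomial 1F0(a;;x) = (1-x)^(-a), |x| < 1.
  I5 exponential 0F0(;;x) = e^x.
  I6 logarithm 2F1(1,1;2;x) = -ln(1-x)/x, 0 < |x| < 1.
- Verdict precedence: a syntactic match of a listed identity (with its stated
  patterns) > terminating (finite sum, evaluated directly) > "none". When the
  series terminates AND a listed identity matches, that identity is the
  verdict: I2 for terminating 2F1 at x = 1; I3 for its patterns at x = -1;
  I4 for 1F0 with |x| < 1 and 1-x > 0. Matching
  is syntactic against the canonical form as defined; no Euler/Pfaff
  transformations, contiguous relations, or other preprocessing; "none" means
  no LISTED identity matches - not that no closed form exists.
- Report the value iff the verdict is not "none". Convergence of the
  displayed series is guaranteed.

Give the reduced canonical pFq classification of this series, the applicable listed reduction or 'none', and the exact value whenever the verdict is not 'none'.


Prefactor 1, argument \frac{3}{8}: 2F1 with upper {1, 1} over lower {2}. Verdict: logarithm (I6) fires (the logarithm: parameters (1,1;2), x = \frac{3}{8}). Hence: \left(-\frac{8}{3}\right) \cdot \ln\left(\frac{5}{8}\right).

Key observation: x = \frac{3}{8} and the two geometric factors (C = 1) combine into one argument.
Consecutive-term ratio: r(k) = \frac{3}{8} * (k+1) (k+1) / [(k+2) (k+1)] - rational in k. x = \frac{3}{8}; t_0 = 1; negate the roots.


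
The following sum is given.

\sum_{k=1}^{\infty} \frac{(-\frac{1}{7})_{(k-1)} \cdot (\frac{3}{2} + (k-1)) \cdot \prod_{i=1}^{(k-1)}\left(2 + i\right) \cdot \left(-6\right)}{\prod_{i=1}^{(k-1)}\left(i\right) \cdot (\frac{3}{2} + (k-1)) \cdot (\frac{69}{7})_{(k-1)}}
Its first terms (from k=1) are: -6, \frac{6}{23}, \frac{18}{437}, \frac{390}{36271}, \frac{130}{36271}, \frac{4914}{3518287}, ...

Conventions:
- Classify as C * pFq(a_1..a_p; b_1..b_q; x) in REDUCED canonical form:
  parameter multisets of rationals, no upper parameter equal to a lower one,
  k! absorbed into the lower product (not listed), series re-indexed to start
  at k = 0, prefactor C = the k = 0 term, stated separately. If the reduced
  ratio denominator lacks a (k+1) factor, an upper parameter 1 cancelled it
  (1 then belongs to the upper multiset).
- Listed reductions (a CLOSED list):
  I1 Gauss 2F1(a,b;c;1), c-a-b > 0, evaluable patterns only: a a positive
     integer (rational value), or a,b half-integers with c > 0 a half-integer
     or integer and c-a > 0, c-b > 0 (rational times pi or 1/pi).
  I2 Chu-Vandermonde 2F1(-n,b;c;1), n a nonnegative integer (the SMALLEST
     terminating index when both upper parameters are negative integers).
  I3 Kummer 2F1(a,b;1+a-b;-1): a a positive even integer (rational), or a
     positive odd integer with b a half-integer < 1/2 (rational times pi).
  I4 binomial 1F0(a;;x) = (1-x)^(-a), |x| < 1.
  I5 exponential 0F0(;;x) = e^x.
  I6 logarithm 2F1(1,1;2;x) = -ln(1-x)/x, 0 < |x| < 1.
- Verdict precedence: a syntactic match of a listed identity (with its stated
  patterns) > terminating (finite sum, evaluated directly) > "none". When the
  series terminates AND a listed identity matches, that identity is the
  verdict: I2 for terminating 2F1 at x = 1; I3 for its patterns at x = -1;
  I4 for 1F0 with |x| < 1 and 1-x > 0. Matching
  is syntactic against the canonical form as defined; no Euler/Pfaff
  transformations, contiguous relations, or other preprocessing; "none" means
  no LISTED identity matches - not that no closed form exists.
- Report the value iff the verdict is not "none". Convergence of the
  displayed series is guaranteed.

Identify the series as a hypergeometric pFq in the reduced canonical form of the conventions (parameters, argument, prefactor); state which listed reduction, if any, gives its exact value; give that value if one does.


The series (x = 1) is 2F1: upper {-\frac{1}{7}, 3}, lower {\frac{69}{7}}, prefactor -6. Verdict: this is the Gauss summation I1 (x = 1: the Gamma ratio telescopes since c-a-b = 7 > 0 and a = 3 in Z>0). Sum: -\frac{13640}{2401}.

Key observation: with t_0 = -6, the product of the first k integers (C = -6, x = 1) is k!.
Term ratio: r(k) = 1 * (k-\frac{1}{7}) (k+3) / [(k+\frac{69}{7}) (k+1)] - poly over poly, x = 1 from leading terms; C = -6 at k = 0.


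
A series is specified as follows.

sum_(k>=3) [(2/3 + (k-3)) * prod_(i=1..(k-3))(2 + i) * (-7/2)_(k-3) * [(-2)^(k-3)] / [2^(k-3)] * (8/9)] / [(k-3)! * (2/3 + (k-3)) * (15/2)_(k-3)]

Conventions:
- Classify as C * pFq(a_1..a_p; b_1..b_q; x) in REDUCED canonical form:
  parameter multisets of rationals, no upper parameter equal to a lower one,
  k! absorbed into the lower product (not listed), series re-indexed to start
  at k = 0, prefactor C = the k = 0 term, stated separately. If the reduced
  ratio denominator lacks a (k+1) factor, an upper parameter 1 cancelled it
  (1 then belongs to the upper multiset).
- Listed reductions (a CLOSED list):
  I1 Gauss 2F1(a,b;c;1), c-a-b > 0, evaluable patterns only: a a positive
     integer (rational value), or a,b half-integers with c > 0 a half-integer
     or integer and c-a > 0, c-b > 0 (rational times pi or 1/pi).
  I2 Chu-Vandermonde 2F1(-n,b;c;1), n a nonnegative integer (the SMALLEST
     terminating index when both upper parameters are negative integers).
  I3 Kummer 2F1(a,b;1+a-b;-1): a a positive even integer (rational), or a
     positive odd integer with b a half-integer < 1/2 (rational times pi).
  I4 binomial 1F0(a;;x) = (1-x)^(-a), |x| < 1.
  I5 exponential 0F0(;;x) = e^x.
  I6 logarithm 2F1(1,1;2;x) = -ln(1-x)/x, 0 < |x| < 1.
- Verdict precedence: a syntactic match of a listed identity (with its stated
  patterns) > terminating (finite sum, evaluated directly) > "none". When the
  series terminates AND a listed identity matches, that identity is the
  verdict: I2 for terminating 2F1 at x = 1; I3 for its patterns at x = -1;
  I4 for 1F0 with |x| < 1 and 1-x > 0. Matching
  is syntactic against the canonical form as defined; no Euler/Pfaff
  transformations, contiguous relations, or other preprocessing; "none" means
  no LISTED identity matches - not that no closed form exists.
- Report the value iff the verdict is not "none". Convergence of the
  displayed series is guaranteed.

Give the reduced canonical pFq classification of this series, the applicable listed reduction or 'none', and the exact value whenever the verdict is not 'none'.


With C = 8/9: the canonical form is 2F1(-7/2, 3; 15/2; -1). Verdict: Kummer (I3) matches (x = -1; c = 15/2 equals 1+a-b for upper {-7/2, 3}: listed pattern). Exact value: (1001/1024) * pi.

Key step: with t_0 = 8/9, the running product (C = 8/9, x = -1) telescopes to a rising factorial.
Term ratio: r(k) = (-1) * (k-7/2) (k+3) / [(k+15/2) (k+1)] - rational; roots negated = parameters, x = (-1), C = 8/9.


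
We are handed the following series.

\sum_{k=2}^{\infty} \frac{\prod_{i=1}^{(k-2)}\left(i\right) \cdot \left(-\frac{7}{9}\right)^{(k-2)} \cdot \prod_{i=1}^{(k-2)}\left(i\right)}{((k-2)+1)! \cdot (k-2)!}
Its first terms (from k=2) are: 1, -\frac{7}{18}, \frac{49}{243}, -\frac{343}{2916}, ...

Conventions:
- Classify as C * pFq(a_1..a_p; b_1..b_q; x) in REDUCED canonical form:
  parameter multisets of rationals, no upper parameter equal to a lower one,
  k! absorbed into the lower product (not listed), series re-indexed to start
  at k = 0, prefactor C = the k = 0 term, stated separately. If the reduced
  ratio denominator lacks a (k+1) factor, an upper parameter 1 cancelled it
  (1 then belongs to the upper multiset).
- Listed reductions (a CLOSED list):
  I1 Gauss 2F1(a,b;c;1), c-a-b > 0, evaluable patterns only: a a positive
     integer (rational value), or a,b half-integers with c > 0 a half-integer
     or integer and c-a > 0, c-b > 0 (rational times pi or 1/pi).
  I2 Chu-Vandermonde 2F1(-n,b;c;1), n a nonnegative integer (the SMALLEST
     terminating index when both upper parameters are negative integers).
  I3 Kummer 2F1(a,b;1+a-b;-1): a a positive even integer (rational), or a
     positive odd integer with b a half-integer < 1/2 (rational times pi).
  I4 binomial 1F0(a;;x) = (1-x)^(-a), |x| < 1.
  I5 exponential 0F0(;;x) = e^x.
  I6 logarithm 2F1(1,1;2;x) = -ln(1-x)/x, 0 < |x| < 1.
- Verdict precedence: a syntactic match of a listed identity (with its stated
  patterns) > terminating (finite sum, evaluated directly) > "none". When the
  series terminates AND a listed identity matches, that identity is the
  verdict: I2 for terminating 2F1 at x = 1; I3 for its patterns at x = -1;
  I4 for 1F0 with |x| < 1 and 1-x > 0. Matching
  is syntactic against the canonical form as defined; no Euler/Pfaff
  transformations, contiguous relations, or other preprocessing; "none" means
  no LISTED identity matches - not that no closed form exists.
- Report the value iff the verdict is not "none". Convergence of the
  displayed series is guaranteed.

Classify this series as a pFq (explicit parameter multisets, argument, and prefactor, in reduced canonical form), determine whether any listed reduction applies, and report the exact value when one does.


Reduced: x = -\frac{7}{9}, 2F1, upper = {1, 1}, lower = {2}, C = 1. Verdict: the logarithmic series (I6) applies (the logarithm: parameters (1,1;2), x = -\frac{7}{9}). Sum: \frac{9}{7} \cdot \ln\left(\frac{16}{9}\right).

Structural cue: t_0 = 1 here, and the running product (C = 1, x = -7/9) telescopes to a rising factorial.
Consecutive-term ratio: r(k) = -\frac{7}{9} * (k+1) (k+1) / [(k+2) (k+1)] - rational in k, leading ratio -\frac{7}{9}; with t_0 = 1, classification follows.


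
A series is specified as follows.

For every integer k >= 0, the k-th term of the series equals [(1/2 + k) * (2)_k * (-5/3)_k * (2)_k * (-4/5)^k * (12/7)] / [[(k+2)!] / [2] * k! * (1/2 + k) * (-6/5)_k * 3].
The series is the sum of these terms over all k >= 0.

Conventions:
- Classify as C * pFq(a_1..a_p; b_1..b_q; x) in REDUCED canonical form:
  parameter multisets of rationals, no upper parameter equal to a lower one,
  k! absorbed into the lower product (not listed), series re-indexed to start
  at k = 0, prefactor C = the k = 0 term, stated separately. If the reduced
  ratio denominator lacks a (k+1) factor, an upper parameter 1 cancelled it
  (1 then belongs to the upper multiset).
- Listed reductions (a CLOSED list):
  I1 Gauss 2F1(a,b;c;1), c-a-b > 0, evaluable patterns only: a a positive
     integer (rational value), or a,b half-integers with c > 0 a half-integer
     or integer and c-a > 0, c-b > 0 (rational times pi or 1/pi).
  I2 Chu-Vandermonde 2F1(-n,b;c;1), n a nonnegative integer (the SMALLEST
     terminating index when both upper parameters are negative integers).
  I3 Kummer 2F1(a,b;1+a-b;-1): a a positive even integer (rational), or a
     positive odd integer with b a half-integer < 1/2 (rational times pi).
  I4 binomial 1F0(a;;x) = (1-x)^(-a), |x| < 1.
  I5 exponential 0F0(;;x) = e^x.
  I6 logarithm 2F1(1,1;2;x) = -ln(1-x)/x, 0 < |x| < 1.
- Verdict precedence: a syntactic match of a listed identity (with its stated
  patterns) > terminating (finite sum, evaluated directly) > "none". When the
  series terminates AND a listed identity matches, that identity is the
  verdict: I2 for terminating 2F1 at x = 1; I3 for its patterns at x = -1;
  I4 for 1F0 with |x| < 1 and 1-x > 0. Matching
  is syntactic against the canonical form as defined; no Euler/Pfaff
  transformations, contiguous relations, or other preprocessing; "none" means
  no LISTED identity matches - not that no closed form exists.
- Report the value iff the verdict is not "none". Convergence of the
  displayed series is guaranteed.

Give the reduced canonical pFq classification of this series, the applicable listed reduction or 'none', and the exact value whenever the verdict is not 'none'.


Classification (C = 4/7): 3F2 with upper {-5/3, 2, 2}, lower {-6/5, 3}, argument x = -4/5. Verdict: no listed reduction: x = -4/5 and upper {-5/3, 2, 2} fail every I1-I6 pattern.

The tell: t_0 = 4/7 here, and the constant factors (C = 4/7) combine into one prefactor.
Adjacent-term ratio: r(k) = (-4/5) * (k-5/3) (k+2) (k+2) / [(k-6/5) (k+3) (k+1)] - rational; roots negated = parameters, x = (-4/5), C = 4/7.


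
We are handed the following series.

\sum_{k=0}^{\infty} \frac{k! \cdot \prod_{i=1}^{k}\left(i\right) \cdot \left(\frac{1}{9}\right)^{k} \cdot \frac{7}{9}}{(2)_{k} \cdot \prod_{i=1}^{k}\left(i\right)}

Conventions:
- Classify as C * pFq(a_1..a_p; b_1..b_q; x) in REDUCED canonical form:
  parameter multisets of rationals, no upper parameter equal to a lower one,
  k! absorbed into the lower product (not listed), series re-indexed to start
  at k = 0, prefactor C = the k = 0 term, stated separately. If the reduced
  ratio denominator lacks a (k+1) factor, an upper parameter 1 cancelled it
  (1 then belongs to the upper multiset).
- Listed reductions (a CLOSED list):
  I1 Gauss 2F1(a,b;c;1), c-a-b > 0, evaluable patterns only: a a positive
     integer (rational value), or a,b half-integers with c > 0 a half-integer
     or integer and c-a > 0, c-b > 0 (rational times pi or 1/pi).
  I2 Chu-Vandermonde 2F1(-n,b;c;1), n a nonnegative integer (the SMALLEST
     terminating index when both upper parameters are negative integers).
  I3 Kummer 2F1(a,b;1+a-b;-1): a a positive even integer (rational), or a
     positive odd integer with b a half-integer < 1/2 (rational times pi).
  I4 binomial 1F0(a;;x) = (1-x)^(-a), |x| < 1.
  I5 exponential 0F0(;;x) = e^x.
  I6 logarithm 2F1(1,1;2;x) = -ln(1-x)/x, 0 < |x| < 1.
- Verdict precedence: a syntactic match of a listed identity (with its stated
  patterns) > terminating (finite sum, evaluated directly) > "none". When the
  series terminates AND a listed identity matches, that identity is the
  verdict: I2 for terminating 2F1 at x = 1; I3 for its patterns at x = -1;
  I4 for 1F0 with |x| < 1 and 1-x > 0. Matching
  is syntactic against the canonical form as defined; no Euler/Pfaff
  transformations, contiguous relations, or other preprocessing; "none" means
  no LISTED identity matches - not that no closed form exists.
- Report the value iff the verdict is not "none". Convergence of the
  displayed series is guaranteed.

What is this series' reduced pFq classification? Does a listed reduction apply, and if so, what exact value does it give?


Reduced: x = \frac{1}{9}, 2F1, upper = {1, 1}, lower = {2}, C = \frac{7}{9}. Verdict (x = \frac{1}{9}): the logarithmic series (I6) applies (the logarithm: parameters (1,1;2), x = \frac{1}{9}). Its exact value is \left(-7\right) \cdot \ln\left(\frac{8}{9}\right).

Structural cue: with t_0 = \frac{7}{9}, the running product (prefactor 7/9) telescopes to a rising factorial.
Step ratio: r(k) = \frac{1}{9} * (k+1) (k+1) / [(k+2) (k+1)] - rational; roots negated = parameters, x = \frac{1}{9}, C = \frac{7}{9}.


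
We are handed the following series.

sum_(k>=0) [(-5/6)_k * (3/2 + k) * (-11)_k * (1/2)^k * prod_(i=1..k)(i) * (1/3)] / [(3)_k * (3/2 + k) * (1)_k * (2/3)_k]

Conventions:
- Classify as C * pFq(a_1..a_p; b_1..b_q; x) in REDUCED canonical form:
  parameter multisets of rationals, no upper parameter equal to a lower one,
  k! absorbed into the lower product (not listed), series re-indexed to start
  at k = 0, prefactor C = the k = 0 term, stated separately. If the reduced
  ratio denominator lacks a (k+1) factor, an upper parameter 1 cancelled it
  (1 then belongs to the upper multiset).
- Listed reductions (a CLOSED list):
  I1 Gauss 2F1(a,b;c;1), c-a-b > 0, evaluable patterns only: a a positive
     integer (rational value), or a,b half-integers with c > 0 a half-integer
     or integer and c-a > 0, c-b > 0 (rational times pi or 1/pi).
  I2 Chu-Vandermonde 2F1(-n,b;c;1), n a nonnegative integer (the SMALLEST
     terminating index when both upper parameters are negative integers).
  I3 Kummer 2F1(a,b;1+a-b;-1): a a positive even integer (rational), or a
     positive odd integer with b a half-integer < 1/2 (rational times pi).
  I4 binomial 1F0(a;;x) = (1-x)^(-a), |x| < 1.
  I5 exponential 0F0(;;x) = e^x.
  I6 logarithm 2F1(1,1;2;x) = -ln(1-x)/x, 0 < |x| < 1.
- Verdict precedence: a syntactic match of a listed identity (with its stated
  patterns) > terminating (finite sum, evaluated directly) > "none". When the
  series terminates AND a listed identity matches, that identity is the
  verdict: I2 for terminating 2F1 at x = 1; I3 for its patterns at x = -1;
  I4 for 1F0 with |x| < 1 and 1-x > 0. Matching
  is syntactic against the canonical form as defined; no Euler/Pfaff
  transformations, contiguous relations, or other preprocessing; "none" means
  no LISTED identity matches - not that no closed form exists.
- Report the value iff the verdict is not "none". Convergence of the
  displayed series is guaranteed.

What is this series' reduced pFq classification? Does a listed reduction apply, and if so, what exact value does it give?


Classification (C = 1/3): 3F2 with upper {-11, -5/6, 1}, lower {2/3, 3}, argument x = 1/2. Verdict: terminating - the sum ends at index 11 because -11 is a negative integer; exact evaluation follows. Exact value: 20222387831332859/19663597231669248.

Key step: with t_0 = 1/3, (1)_k (C = 1/3, x = 1/2) is k! itself.
Step ratio: r(k) = (1/2) * (k-11) (k-5/6) (k+1) / [(k+2/3) (k+3) (k+1)] - poly over poly, x = (1/2) from leading terms; C = 1/3 at k = 0.


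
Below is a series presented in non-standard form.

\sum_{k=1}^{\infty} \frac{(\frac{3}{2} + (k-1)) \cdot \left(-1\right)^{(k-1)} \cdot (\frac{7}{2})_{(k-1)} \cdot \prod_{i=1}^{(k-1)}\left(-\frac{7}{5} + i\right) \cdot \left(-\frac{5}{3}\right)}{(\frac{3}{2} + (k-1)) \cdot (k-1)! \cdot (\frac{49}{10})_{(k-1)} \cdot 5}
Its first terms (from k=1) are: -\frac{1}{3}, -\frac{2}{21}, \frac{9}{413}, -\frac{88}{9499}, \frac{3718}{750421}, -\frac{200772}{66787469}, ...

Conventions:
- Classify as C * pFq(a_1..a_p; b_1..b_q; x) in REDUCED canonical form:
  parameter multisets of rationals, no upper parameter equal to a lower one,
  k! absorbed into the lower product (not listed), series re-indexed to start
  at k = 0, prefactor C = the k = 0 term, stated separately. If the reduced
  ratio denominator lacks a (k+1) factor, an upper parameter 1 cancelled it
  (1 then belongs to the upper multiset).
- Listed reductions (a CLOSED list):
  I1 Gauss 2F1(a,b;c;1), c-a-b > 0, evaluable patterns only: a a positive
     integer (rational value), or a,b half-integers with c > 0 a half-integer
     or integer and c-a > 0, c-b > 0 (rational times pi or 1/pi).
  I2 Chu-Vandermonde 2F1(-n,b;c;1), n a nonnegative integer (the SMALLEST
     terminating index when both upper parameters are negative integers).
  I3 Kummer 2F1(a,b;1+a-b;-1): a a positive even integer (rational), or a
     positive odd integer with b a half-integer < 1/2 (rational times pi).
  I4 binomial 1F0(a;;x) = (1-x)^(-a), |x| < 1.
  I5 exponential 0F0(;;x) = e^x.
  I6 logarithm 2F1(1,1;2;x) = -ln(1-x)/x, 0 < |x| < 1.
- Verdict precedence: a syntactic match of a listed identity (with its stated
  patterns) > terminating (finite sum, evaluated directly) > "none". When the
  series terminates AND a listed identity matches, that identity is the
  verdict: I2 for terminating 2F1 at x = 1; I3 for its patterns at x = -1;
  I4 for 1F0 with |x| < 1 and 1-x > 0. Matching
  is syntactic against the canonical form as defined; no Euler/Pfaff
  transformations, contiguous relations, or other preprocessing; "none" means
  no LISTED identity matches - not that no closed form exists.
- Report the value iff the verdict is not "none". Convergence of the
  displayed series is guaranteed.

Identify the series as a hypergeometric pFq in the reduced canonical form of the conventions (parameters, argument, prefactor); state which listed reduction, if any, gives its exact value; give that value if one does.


The tell: with t_0 = -\frac{1}{3}, the constant factors (C = -1/3, x = -1) combine into one prefactor.
Consecutive-term ratio: r(k) = -1 * (k-\frac{2}{5}) (k+\frac{7}{2}) / [(k+\frac{49}{10}) (k+1)] - rational in k. x = -1; t_0 = -\frac{1}{3}; negate the roots.

x = -1 here; the reduced form reads 2F1, upper {-\frac{2}{5}, \frac{7}{2}}, lower {\frac{49}{10}}, C = -\frac{1}{3}. Verdict: none. Every listed pattern misses the 2F1 form at -1, upper {-\frac{2}{5}, \frac{7}{2}}.


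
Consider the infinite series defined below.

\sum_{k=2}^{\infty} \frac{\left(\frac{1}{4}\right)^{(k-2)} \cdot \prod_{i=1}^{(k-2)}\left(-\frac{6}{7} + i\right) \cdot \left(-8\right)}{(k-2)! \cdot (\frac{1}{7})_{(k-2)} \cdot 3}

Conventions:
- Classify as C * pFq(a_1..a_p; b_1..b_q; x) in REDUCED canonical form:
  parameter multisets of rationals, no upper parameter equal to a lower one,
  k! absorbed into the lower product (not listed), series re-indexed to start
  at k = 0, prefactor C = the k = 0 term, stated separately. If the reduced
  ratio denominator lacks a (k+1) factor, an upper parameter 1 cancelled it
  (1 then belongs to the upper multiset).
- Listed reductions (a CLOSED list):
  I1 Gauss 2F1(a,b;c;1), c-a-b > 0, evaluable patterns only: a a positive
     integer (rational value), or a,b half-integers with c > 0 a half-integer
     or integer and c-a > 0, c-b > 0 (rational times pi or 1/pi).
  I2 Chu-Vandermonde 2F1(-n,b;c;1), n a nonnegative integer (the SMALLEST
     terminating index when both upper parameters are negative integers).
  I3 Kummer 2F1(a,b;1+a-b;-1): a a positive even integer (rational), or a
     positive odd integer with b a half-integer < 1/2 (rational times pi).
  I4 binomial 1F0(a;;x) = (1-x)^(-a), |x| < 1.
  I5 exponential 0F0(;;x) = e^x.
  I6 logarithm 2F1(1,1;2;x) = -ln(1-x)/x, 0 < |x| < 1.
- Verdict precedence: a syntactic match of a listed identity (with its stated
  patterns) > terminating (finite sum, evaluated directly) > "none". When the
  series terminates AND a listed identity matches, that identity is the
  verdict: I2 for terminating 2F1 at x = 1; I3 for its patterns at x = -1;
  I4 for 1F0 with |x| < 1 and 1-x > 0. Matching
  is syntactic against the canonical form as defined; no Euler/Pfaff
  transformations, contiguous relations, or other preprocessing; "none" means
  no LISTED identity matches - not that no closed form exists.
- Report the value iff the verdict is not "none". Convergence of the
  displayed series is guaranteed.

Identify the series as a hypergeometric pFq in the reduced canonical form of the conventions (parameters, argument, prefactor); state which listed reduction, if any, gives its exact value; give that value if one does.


This is -\frac{8}{3} * 0F0(-; -; \frac{1}{4}) in reduced canonical form. Verdict: exponential (I5) applies (the 0F0 exponential series at x = \frac{1}{4}). Its exact value is \left(-\frac{8}{3}\right) \cdot e^{\frac{1}{4}}.

Key step: t_0 = -\frac{8}{3} here, and the parameter 1/7 appears in both the upper and lower lists and cancels.
Ratio: r(k) = \frac{1}{4} * 1 / [(k+1)] - rational in k. x = \frac{1}{4}; t_0 = -\frac{8}{3}; negate the roots.


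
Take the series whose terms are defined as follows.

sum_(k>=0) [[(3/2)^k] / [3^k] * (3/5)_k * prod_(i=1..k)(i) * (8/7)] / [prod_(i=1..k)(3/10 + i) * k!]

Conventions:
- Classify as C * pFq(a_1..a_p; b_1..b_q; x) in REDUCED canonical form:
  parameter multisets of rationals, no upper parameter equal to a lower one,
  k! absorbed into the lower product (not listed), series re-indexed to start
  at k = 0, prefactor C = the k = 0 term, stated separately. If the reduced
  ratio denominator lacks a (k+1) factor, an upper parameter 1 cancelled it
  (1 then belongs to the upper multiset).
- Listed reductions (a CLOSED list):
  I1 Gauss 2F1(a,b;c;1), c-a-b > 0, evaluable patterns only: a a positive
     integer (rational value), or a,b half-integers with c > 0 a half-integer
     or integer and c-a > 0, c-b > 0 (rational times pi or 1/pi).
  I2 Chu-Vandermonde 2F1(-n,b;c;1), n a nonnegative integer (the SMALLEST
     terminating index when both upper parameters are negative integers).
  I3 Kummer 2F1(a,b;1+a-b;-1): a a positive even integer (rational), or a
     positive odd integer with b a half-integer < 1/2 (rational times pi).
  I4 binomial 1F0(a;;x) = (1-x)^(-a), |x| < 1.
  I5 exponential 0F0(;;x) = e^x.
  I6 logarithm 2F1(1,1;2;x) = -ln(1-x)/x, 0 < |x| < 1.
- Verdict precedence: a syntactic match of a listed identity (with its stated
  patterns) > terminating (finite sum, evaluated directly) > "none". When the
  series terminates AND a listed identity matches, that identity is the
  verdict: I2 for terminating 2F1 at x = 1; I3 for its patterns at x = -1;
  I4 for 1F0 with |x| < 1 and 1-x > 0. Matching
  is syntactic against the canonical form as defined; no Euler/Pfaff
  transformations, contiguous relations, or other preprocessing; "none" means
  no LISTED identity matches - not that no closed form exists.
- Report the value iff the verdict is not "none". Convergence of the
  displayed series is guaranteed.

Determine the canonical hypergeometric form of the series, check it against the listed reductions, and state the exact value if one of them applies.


First insight: t_0 being 8/7, the running product (C = 8/7) telescopes to a rising factorial.
Step ratio: r(k) = (1/2) * (k+3/5) (k+1) / [(k+13/10) (k+1)] - rational; roots negated = parameters, x = (1/2), C = 8/7.

With C = 8/7: the canonical form is 2F1(3/5, 1; 13/10; 1/2). Verdict: none here - no I1-I6 shape fits x = 1/2 with lower {13/10}.


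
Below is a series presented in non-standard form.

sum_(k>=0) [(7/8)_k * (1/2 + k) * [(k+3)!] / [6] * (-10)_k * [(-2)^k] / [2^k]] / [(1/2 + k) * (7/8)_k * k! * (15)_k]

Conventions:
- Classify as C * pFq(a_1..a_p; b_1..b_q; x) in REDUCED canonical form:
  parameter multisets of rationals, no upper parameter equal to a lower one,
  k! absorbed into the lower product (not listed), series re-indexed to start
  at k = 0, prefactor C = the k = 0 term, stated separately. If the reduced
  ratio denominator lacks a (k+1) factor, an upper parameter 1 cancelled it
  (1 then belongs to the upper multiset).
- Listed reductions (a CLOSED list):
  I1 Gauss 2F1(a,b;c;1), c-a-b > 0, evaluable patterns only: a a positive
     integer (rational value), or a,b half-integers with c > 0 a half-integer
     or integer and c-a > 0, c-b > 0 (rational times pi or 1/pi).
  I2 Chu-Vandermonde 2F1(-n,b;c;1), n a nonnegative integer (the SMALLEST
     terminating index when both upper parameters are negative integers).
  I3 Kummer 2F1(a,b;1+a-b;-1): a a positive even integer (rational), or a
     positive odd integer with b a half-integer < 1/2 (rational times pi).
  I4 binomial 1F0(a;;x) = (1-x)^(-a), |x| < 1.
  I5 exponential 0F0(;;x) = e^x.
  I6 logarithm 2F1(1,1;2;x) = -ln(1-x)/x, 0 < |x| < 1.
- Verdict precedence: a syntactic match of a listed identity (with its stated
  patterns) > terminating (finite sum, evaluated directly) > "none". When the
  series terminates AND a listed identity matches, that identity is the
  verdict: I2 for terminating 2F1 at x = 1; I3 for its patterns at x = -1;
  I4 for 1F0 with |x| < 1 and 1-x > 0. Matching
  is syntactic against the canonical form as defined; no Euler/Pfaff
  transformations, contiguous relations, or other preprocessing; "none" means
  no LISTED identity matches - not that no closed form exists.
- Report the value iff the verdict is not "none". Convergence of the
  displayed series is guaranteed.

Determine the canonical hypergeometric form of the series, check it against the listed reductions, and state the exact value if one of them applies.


x = -1 here; the reduced form reads 2F1, upper {-10, 4}, lower {15}, C = 1. Verdict: Kummer's theorem (I3) applies (x = -1; c = 15 equals 1+a-b for upper {-10, 4}: listed pattern). Value: 91/6.

Key observation: with t_0 = 1, the factor k + 1/2 cancels (top and bottom), leaving C = 1, x = -1.
Term ratio: r(k) = (-1) * (k-10) (k+4) / [(k+15) (k+1)] - poly over poly, x = (-1) from leading terms; C = 1 at k = 0.


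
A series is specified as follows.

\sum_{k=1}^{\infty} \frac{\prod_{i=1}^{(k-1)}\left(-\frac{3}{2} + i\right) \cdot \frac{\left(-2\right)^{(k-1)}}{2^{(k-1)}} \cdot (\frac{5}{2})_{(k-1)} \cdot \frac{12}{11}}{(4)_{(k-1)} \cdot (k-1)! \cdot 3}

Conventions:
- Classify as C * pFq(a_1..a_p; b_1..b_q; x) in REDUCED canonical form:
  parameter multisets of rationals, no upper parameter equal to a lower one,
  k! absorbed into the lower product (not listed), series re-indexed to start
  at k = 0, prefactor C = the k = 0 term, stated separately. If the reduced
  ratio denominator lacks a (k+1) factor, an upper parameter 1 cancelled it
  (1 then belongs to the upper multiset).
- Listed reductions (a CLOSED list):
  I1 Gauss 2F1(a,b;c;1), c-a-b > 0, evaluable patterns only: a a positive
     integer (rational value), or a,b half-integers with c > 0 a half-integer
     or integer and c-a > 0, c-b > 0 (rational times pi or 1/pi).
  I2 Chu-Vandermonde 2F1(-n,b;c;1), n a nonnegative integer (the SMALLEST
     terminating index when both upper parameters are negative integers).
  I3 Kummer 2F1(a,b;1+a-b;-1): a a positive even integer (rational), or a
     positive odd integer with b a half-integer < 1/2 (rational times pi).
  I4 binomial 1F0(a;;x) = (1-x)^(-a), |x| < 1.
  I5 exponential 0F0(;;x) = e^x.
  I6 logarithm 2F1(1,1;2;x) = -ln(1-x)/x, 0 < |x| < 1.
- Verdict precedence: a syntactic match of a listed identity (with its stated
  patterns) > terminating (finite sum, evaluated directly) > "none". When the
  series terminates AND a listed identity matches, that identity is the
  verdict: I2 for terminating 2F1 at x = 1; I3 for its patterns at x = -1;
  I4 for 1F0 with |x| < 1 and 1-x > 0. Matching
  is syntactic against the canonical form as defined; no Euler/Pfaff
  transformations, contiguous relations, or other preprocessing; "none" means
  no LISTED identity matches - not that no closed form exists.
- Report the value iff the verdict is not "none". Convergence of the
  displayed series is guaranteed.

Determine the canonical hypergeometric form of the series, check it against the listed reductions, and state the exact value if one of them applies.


Key observation: x = -1 and the two k-th powers (C = 4/11) combine into one argument.
Term ratio: r(k) = -1 * (k-\frac{1}{2}) (k+\frac{5}{2}) / [(k+4) (k+1)] - rational in k, leading ratio -1; with t_0 = \frac{4}{11}, classification follows.

At argument -1: a 2F1 with upper {-\frac{1}{2}, \frac{5}{2}}, lower {4}, scaled by C = \frac{4}{11}. Verdict: none - at argument -1 the multisets {-\frac{1}{2}, \frac{5}{2}} ; {4} match no listed identity.


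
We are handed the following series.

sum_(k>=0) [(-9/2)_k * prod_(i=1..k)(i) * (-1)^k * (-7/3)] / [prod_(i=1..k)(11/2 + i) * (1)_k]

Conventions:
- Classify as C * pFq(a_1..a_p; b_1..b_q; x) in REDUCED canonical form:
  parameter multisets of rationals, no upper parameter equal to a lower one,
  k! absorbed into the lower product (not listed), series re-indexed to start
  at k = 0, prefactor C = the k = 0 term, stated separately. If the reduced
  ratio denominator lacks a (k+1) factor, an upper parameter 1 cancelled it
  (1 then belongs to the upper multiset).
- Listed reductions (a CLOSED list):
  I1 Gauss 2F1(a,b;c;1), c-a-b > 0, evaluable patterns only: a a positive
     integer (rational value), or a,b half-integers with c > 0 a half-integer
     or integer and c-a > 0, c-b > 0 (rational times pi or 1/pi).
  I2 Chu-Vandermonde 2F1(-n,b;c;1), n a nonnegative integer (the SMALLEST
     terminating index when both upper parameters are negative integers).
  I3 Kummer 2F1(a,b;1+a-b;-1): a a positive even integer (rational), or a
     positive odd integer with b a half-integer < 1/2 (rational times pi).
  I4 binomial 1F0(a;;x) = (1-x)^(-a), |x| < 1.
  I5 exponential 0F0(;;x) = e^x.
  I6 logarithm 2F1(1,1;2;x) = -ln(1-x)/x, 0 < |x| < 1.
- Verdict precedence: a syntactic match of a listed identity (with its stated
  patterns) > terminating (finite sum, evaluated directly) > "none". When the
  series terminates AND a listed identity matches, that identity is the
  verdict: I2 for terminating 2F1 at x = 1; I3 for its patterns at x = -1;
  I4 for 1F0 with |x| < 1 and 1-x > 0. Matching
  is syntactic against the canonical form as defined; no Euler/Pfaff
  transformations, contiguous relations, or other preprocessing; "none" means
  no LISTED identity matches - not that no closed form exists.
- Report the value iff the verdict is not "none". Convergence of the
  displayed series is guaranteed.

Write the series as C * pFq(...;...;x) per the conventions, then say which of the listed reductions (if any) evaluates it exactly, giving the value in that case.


Prefactor -7/3, argument -1: 2F1 with upper {-9/2, 1} over lower {13/2}. Verdict at x = -1: the Kummer evaluation I3 matches (x = -1; c = 13/2 equals 1+a-b for upper {-9/2, 1}: listed pattern). Exact value: (-1617/1024) * pi.

Key step: with t_0 = -7/3, the lower running product (C = -7/3, x = -1) is a rising factorial.
Adjacent-term ratio: r(k) = (-1) * (k-9/2) (k+1) / [(k+13/2) (k+1)] - rational; roots negated = parameters, x = (-1), C = -7/3.


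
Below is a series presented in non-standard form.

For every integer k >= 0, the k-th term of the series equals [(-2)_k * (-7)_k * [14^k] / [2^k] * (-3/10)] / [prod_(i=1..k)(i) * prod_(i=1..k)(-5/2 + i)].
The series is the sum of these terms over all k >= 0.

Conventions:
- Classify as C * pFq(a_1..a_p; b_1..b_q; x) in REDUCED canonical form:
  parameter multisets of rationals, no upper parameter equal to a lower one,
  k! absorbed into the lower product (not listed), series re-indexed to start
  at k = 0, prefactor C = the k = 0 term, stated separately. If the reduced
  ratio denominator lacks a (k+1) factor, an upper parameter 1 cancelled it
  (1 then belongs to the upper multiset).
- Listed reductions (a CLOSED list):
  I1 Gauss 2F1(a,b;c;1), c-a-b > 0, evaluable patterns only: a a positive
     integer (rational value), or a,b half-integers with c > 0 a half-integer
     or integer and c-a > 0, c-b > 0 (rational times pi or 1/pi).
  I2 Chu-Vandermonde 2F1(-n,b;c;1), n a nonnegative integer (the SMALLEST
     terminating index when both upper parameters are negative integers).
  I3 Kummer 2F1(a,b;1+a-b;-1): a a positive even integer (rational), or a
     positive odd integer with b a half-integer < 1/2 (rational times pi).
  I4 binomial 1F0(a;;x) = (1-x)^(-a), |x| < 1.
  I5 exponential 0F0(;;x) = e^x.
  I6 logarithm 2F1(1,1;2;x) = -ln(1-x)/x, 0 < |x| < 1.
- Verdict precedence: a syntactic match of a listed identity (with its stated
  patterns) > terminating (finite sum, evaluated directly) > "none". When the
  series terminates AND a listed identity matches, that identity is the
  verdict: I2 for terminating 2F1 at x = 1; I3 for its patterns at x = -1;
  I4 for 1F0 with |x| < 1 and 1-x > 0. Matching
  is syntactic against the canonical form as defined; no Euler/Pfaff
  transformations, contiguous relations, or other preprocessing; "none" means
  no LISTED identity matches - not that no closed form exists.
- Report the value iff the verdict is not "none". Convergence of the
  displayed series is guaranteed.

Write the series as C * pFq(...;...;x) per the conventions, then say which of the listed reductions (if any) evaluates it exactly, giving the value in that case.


The series (x = 7) is 2F1: upper {-7, -2}, lower {-3/2}, prefactor -3/10. Verdict: terminating - no listed pattern fits, but -2 in the upper list cuts the series at k = 2; direct evaluation. Sum: -8039/10.

Key observation: t_0 = -3/10 here, and the lower running product (C = -3/10) is a rising factorial.
Step ratio: r(k) = 7 * (k-7) (k-2) / [(k-3/2) (k+1)] - rational; roots negated = parameters, x = 7, C = -3/10.


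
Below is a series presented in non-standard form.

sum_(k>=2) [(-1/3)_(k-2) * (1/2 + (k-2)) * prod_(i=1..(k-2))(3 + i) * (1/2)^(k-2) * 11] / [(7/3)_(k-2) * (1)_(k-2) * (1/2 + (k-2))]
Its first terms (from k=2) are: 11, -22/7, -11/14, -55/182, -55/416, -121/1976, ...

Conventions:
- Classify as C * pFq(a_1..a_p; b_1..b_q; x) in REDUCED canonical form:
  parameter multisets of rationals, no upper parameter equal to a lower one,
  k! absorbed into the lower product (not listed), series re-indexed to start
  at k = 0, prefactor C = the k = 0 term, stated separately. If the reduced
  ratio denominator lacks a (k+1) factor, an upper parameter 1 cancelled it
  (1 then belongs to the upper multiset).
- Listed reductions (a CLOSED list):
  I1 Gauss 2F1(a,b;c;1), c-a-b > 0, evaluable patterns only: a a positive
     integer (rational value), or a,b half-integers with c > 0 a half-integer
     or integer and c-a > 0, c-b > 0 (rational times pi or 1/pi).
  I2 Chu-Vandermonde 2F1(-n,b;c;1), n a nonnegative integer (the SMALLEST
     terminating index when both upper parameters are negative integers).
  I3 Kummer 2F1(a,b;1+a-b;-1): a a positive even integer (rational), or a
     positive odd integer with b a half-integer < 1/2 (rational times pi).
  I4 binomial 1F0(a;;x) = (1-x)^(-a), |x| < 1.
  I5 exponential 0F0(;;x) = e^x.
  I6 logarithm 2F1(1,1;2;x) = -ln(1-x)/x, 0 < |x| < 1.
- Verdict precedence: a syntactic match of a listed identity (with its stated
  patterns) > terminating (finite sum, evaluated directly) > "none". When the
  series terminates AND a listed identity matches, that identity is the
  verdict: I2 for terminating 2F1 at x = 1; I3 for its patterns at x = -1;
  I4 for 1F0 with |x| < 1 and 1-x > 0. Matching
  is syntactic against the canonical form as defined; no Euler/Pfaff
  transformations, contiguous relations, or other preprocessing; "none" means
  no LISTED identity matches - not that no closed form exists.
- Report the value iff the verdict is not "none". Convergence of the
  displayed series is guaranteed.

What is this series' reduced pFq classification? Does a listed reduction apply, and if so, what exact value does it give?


With C = 11: the canonical form is 2F1(-1/3, 4; 7/3; 1/2). Verdict: none. Every listed pattern misses the 2F1 form at 1/2, upper {-1/3, 4}.

First insight: from the first term 11: the running product (C = 11, x = 1/2) telescopes to a rising factorial.
Term ratio: r(k) = (1/2) * (k-1/3) (k+4) / [(k+7/3) (k+1)] - poly over poly, x = (1/2) from leading terms; C = 11 at k = 0.
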